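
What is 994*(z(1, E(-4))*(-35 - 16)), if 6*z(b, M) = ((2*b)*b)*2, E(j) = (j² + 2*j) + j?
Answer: -33796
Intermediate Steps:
E(j) = j² + 3*j
z(b, M) = 2*b²/3 (z(b, M) = (((2*b)*b)*2)/6 = ((2*b²)*2)/6 = (4*b²)/6 = 2*b²/3)
994*(z(1, E(-4))*(-35 - 16)) = 994*(((⅔)*1²)*(-35 - 16)) = 994*(((⅔)*1)*(-51)) = 994*((⅔)*(-51)) = 994*(-34) = -33796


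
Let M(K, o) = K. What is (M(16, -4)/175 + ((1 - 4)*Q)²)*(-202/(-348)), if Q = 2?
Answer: 318958/15225 ≈ 20.950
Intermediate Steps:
(M(16, -4)/175 + ((1 - 4)*Q)²)*(-202/(-348)) = (16/175 + ((1 - 4)*2)²)*(-202/(-348)) = (16*(1/175) + (-3*2)²)*(-202*(-1/348)) = (16/175 + (-6)²)*(101/174) = (16/175 + 36)*(101/174) = (6316/175)*(101/174) = 318958/15225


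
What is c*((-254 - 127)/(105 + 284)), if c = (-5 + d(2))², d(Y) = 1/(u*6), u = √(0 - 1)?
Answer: -114173/4668 - 635*I/389 ≈ -24.459 - 1.6324*I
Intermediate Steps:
u = I (u = √(-1) = I ≈ 1.0*I)
d(Y) = -I/6 (d(Y) = 1/(I*6) = 1/(6*I) = -I/6)
c = (-5 - I/6)² ≈ 24.972 + 1.6667*I
c*((-254 - 127)/(105 + 284)) = ((30 + I)²/36)*((-254 - 127)/(105 + 284)) = ((30 + I)²/36)*(-381/389) = -127*(30 + I)²/4668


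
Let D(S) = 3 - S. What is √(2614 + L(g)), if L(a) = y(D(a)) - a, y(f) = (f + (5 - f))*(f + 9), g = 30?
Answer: √2494 ≈ 49.940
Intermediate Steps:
y(f) = 45 + 5*f (y(f) = 5*(9 + f) = 45 + 5*f)
L(a) = 60 - 6*a (L(a) = (45 + 5*(3 - a)) - a = (45 + (15 - 5*a)) - a = (60 - 5*a) - a = 60 - 6*a)
√(2614 + L(g)) = √(2614 + (60 - 6*30)) = √(2614 + (60 - 180)) = √(2614 - 120) = √2494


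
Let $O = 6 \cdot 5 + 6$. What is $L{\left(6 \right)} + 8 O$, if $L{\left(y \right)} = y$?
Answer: $294$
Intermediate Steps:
$O = 36$ ($O = 30 + 6 = 36$)
$L{\left(6 \right)} + 8 O = 6 + 8 \cdot 36 = 6 + 288 = 294$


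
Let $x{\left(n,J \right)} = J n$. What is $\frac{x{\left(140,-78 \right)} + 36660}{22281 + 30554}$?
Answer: $\frac{5148}{10567} \approx 0.48718$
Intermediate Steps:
$\frac{x{\left(140,-78 \right)} + 36660}{22281 + 30554} = \frac{\left(-78\right) 140 + 36660}{22281 + 30554} = \frac{-10920 + 36660}{52835} = 25740 \cdot \frac{1}{52835} = \frac{5148}{10567}$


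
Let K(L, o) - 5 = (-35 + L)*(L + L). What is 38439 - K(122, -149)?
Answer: 17206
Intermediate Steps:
K(L, o) = 5 + 2*L*(-35 + L) (K(L, o) = 5 + (-35 + L)*(L + L) = 5 + (-35 + L)*(2*L) = 5 + 2*L*(-35 + L))
38439 - K(122, -149) = 38439 - (5 - 70*122 + 2*122**2) = 38439 - (5 - 8540 + 2*14884) = 38439 - (5 - 8540 + 29768) = 38439 - 1*21233 = 38439 - 21233 = 17206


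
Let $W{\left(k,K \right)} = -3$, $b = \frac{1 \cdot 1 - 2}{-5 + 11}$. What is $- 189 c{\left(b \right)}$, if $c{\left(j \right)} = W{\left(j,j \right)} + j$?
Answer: $\frac{1197}{2} \approx 598.5$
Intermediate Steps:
$b = - \frac{1}{6}$ ($b = \frac{1 - 2}{6} = \left(-1\right) \frac{1}{6} = - \frac{1}{6} \approx -0.16667$)
$c{\left(j \right)} = -3 + j$
$- 189 c{\left(b \right)} = - 189 \left(-3 - \frac{1}{6}\right) = \left(-189\right) \left(- \frac{19}{6}\right) = \frac{1197}{2}$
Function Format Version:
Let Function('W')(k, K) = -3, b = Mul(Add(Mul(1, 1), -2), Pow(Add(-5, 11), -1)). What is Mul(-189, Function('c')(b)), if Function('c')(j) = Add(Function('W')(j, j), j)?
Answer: Rational(1197, 2) ≈ 598.50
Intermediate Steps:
b = Rational(-1, 6) (b = Mul(Add(1, -2), Pow(6, -1)) = Mul(-1, Rational(1, 6)) = Rational(-1, 6) ≈ -0.16667)
Function('c')(j) = Add(-3, j)
Mul(-189, Function('c')(b)) = Mul(-189, Add(-3, Rational(-1, 6))) = Mul(-189, Rational(-19, 6)) = Rational(1197, 2)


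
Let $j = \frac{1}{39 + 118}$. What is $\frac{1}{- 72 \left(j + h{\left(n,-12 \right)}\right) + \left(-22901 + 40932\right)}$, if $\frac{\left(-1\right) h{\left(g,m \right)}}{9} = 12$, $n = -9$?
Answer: $\frac{157}{4051627} \approx 3.875 \cdot 10^{-5}$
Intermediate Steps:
$h{\left(g,m \right)} = -108$ ($h{\left(g,m \right)} = \left(-9\right) 12 = -108$)
$j = \frac{1}{157} \approx 0.0063694$
$\frac{1}{- 72 \left(j + h{\left(n,-12 \right)}\right) + \left(-22901 + 40932\right)} = \frac{1}{- 72 \left(\frac{1}{157} - 108\right) + \left(-22901 + 40932\right)} = \frac{1}{\left(-72\right) \left(- \frac{16955}{157}\right) + 18031} = \frac{1}{\frac{1220760}{157} + 18031} = \frac{1}{\frac{4051627}{157}} = \frac{157}{4051627}$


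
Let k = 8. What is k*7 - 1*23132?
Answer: -23076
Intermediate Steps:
k*7 - 1*23132 = 8*7 - 1*23132 = 56 - 23132 = -23076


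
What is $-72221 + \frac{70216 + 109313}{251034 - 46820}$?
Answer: $- \frac{14748359765}{204214} \approx -72220.0$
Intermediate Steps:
$-72221 + \frac{70216 + 109313}{251034 - 46820} = -72221 + \frac{179529}{204214} = - \frac{14748359765}{204214}$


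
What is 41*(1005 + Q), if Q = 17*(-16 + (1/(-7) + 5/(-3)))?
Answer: 604627/21 ≈ 28792.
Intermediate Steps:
Q = -6358/21 (Q = 17*(-16 + (1*(-⅐) + 5*(-⅓))) = 17*(-16 + (-⅐ - 5/3)) = 17*(-16 - 38/21) = 17*(-374/21) = -6358/21 ≈ -302.76)
41*(1005 + Q) = 41*(1005 - 6358/21) = 41*(14747/21) = 604627/21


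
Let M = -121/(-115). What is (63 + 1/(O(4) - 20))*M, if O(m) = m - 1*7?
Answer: 175208/2645 ≈ 66.241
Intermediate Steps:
O(m) = -7 + m (O(m) = m - 7 = -7 + m)
M = 121/115 (M = -121*(-1/115) = 121/115 ≈ 1.0522)
(63 + 1/(O(4) - 20))*M = (63 + 1/((-7 + 4) - 20))*(121/115) = (63 + 1/(-3 - 20))*(121/115) = (63 + 1/(-23))*(121/115) = (63 - 1/23)*(121/115) = (1448/23)*(121/115) = 175208/2645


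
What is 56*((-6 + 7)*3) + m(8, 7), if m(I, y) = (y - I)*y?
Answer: 161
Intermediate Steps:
m(I, y) = y*(y - I)
56*((-6 + 7)*3) + m(8, 7) = 56*((-6 + 7)*3) + 7*(7 - 1*8) = 56*(1*3) + 7*(7 - 8) = 56*3 + 7*(-1) = 168 - 7 = 161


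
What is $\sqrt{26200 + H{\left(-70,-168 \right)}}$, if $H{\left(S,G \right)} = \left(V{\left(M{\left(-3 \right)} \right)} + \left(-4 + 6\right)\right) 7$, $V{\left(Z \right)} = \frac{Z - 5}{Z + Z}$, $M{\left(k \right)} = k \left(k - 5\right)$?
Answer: $\frac{\sqrt{3775215}}{12} \approx 161.92$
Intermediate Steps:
$M{\left(k \right)} = k \left(-5 + k\right)$
$V{\left(Z \right)} = \frac{-5 + Z}{2 Z}$
$H{\left(S,G \right)} = \frac{805}{48}$ ($H{\left(S,G \right)} = \left(\frac{-5 - 3 \left(-5 - 3\right)}{2 \left(- 3 \left(-5 - 3\right)\right)} + \left(-4 + 6\right)\right) 7 = \left(\frac{-5 - -24}{2 \left(\left(-3\right) \left(-8\right)\right)} + 2\right) 7 = \left(\frac{-5 + 24}{2 \cdot 24} + 2\right) 7 = \left(\frac{1}{2} \cdot \frac{1}{24} \cdot 19 + 2\right) 7 = \left(\frac{19}{48} + 2\right) 7 = \frac{115}{48} \cdot 7 = \frac{805}{48}$)
$\sqrt{26200 + H{\left(-70,-168 \right)}} = \sqrt{26200 + \frac{805}{48}} = \sqrt{\frac{1258405}{48}} = \frac{\sqrt{3775215}}{12}$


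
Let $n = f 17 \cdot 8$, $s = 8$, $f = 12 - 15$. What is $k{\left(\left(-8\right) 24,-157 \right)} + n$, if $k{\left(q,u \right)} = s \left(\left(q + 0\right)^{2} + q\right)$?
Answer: $292968$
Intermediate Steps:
$f = -3$ ($f = 12 - 15 = -3$)
$k{\left(q,u \right)} = 8 q + 8 q^{2}$ ($k{\left(q,u \right)} = 8 \left(\left(q + 0\right)^{2} + q\right) = 8 \left(q^{2} + q\right) = 8 \left(q + q^{2}\right) = 8 q + 8 q^{2}$)
$n = -408$ ($n = \left(-3\right) 17 \cdot 8 = \left(-51\right) 8 = -408$)
$k{\left(\left(-8\right) 24,-157 \right)} + n = 8 \left(\left(-8\right) 24\right) \left(1 - 192\right) - 408 = 8 \left(-192\right) \left(1 - 192\right) - 408 = 8 \left(-192\right) \left(-191\right) - 408 = 293376 - 408 = 292968$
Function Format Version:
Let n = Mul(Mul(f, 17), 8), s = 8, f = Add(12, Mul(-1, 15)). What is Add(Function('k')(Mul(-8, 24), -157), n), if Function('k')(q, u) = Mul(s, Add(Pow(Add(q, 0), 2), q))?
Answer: 292968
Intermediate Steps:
f = -3 (f = Add(12, -15) = -3)
Function('k')(q, u) = Add(Mul(8, q), Mul(8, Pow(q, 2))) (Function('k')(q, u) = Mul(8, Add(Pow(Add(q, 0), 2), q)) = Mul(8, Add(Pow(q, 2), q)) = Mul(8, Add(q, Pow(q, 2))) = Add(Mul(8, q), Mul(8, Pow(q, 2))))
n = -408 (n = Mul(Mul(-3, 17), 8) = Mul(-51, 8) = -408)
Add(Function('k')(Mul(-8, 24), -157), n) = Add(Mul(8, Mul(-8, 24), Add(1, Mul(-8, 24))), -408) = Add(Mul(8, -192, Add(1, -192)), -408) = Add(Mul(8, -192, -191), -408) = Add(293376, -408) = 292968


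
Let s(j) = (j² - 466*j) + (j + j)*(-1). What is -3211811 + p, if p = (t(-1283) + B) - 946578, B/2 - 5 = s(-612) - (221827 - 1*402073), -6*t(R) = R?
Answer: -14854519/6 ≈ -2.4758e+6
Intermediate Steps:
t(R) = -R/6
s(j) = j² - 468*j (s(j) = (j² - 466*j) + (2*j)*(-1) = (j² - 466*j) - 2*j = j² - 468*j)
B = 1682422 (B = 10 + 2*(-612*(-468 - 612) - (221827 - 1*402073)) = 10 + 2*(-612*(-1080) - (221827 - 402073)) = 10 + 2*(660960 - 1*(-180246)) = 10 + 2*(660960 + 180246) = 10 + 2*841206 = 10 + 1682412 = 1682422)
p = 4416347/6 (p = (-⅙*(-1283) + 1682422) - 946578 = (1283/6 + 1682422) - 946578 = 10095815/6 - 946578 = 4416347/6 ≈ 7.3606e+5)
-3211811 + p = -3211811 + 4416347/6 = -14854519/6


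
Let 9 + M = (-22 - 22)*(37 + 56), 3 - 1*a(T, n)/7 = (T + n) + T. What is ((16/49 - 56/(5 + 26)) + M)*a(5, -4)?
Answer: 18695001/217 ≈ 86152.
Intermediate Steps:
a(T, n) = 21 - 14*T - 7*n (a(T, n) = 21 - 7*((T + n) + T) = 21 - 7*(n + 2*T) = 21 + (-14*T - 7*n) = 21 - 14*T - 7*n)
M = -4101 (M = -9 + (-22 - 22)*(37 + 56) = -9 - 44*93 = -9 - 4092 = -4101)
((16/49 - 56/(5 + 26)) + M)*a(5, -4) = ((16/49 - 56/(5 + 26)) - 4101)*(21 - 14*5 - 7*(-4)) = ((16*(1/49) - 56/31) - 4101)*(21 - 70 + 28) = ((16/49 - 56*1/31) - 4101)*(-21) = ((16/49 - 56/31) - 4101)*(-21) = (-2248/1519 - 4101)*(-21) = -6231667/1519*(-21) = 18695001/217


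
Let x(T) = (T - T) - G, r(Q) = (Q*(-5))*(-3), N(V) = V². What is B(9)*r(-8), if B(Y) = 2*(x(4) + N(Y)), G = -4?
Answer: -20400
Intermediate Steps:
r(Q) = 15*Q (r(Q) = -5*Q*(-3) = 15*Q)
x(T) = 4 (x(T) = (T - T) - 1*(-4) = 0 + 4 = 4)
B(Y) = 8 + 2*Y² (B(Y) = 2*(4 + Y²) = 8 + 2*Y²)
B(9)*r(-8) = (8 + 2*9²)*(15*(-8)) = (8 + 2*81)*(-120) = (8 + 162)*(-120) = 170*(-120) = -20400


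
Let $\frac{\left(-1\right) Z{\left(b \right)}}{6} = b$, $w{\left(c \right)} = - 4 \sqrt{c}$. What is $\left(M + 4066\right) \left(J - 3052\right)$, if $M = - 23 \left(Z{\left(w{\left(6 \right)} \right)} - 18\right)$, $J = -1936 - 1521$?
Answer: $-29160320 + 3592968 \sqrt{6} \approx -2.0359 \cdot 10^{7}$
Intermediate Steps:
$Z{\left(b \right)} = - 6 b$
$J = -3457$ ($J = -1936 - 1521 = -3457$)
$M = 414 - 552 \sqrt{6}$ ($M = - 23 \left(- 6 \left(- 4 \sqrt{6}\right) - 18\right) = - 23 \left(24 \sqrt{6} - 18\right) = - 23 \left(-18 + 24 \sqrt{6}\right) = 414 - 552 \sqrt{6} \approx -938.12$)
$\left(M + 4066\right) \left(J - 3052\right) = \left(\left(414 - 552 \sqrt{6}\right) + 4066\right) \left(-3457 - 3052\right) = \left(4480 - 552 \sqrt{6}\right) \left(-6509\right) = -29160320 + 3592968 \sqrt{6}$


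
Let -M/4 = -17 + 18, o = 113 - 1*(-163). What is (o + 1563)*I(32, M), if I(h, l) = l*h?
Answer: -235392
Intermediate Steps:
o = 276 (o = 113 + 163 = 276)
M = -4 (M = -4*(-17 + 18) = -4*1 = -4)
I(h, l) = h*l
(o + 1563)*I(32, M) = (276 + 1563)*(32*(-4)) = 1839*(-128) = -235392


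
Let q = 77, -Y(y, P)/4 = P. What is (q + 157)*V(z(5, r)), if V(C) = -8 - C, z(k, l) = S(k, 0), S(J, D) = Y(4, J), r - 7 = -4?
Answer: 2808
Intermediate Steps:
Y(y, P) = -4*P
r = 3 (r = 7 - 4 = 3)
S(J, D) = -4*J
z(k, l) = -4*k
(q + 157)*V(z(5, r)) = (77 + 157)*(-8 - (-4)*5) = 234*(-8 - 1*(-20)) = 234*(-8 + 20) = 234*12 = 2808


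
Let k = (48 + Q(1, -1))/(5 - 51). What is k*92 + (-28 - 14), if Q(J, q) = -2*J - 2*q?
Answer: -138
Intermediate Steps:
k = -24/23 (k = (48 + (-2*1 - 2*(-1)))/(5 - 51) = (48 + (-2 + 2))/(-46) = (48 + 0)*(-1/46) = 48*(-1/46) = -24/23 ≈ -1.0435)
k*92 + (-28 - 14) = -24/23*92 + (-28 - 14) = -96 - 42 = -138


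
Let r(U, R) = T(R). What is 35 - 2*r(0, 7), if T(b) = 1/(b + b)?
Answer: 244/7 ≈ 34.857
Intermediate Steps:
T(b) = 1/(2*b)
r(U, R) = 1/(2*R)
35 - 2*r(0, 7) = 35 - 1/7 = 35 - 2*1/14 = 35 - ⅐ = 244/7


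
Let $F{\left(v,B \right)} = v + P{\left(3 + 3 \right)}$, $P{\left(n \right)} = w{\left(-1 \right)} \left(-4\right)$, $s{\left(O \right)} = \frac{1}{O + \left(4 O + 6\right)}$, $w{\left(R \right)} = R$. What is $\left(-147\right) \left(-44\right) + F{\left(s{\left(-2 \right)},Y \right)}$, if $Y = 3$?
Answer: $\frac{25887}{4} \approx 6471.8$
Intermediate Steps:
$s{\left(O \right)} = \frac{1}{6 + 5 O}$ ($s{\left(O \right)} = \frac{1}{O + \left(6 + 4 O\right)} = \frac{1}{6 + 5 O}$)
$P{\left(n \right)} = 4$ ($P{\left(n \right)} = \left(-1\right) \left(-4\right) = 4$)
$F{\left(v,B \right)} = 4 + v$ ($F{\left(v,B \right)} = v + 4 = 4 + v$)
$\left(-147\right) \left(-44\right) + F{\left(s{\left(-2 \right)},Y \right)} = \left(-147\right) \left(-44\right) + \left(4 + \frac{1}{6 + 5 \left(-2\right)}\right) = 6468 + \left(4 + \frac{1}{6 - 10}\right) = 6468 + \left(4 + \frac{1}{-4}\right) = 6468 + \left(4 - \frac{1}{4}\right) = 6468 + \frac{15}{4} = \frac{25887}{4}$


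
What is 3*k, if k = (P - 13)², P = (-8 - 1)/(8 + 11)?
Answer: 196608/361 ≈ 544.62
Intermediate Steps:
P = -9/19 ≈ -0.47368
k = 65536/361 (k = (-9/19 - 13)² = (-256/19)² = 65536/361 ≈ 181.54)
3*k = 3*(65536/361) = 196608/361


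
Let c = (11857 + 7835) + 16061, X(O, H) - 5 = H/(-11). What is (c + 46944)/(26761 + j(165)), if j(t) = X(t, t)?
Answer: 82697/26751 ≈ 3.0914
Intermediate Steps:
X(O, H) = 5 - H/11 (X(O, H) = 5 + H/(-11) = 5 + H*(-1/11) = 5 - H/11)
j(t) = 5 - t/11
c = 35753 (c = 19692 + 16061 = 35753)
(c + 46944)/(26761 + j(165)) = (35753 + 46944)/(26761 + (5 - 1/11*165)) = 82697/(26761 + (5 - 15)) = 82697/(26761 - 10) = 82697/26751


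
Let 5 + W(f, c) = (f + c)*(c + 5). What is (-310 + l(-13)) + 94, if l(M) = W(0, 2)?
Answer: -207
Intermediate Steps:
W(f, c) = -5 + (5 + c)*(c + f) (W(f, c) = -5 + (f + c)*(c + 5) = -5 + (c + f)*(5 + c) = -5 + (5 + c)*(c + f))
l(M) = 9 (l(M) = -5 + 2² + 5*2 + 5*0 + 2*0 = -5 + 4 + 10 + 0 + 0 = 9)
(-310 + l(-13)) + 94 = (-310 + 9) + 94 = -301 + 94 = -207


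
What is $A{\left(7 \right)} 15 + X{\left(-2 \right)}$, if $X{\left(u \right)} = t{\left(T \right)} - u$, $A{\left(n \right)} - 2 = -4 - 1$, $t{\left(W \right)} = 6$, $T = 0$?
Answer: $-37$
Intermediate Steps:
$A{\left(n \right)} = -3$ ($A{\left(n \right)} = 2 - 5 = -3$)
$X{\left(u \right)} = 6 - u$
$A{\left(7 \right)} 15 + X{\left(-2 \right)} = \left(-3\right) 15 + \left(6 - -2\right) = -45 + \left(6 + 2\right) = -45 + 8 = -37$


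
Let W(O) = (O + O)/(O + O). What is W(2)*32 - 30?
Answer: 2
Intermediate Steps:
W(O) = 1 (W(O) = (2*O)/((2*O)) = (2*O)*(1/(2*O)) = 1)
W(2)*32 - 30 = 1*32 - 30 = 32 - 30 = 2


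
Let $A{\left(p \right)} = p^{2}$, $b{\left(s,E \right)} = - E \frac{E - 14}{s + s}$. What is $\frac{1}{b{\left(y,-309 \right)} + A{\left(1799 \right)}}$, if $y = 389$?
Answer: $\frac{778}{2517820171} \approx 3.09 \cdot 10^{-7}$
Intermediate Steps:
$b{\left(s,E \right)} = - \frac{E \left(-14 + E\right)}{2 s}$ ($b{\left(s,E \right)} = - E \frac{-14 + E}{2 s} = - \frac{E \left(-14 + E\right)}{2 s}$)
$\frac{1}{b{\left(y,-309 \right)} + A{\left(1799 \right)}} = \frac{1}{\frac{1}{2} \left(-309\right) \frac{1}{389} \left(14 - -309\right) + 1799^{2}} = \frac{1}{\frac{1}{2} \left(-309\right) \frac{1}{389} \left(14 + 309\right) + 3236401} = \frac{1}{\frac{1}{2} \left(-309\right) \frac{1}{389} \cdot 323 + 3236401} = \frac{1}{- \frac{99807}{778} + 3236401} = \frac{1}{\frac{2517820171}{778}} = \frac{778}{2517820171}$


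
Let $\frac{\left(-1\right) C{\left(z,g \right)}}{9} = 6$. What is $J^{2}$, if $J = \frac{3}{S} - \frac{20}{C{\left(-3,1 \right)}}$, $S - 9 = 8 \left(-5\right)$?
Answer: $\frac{52441}{700569} \approx 0.074855$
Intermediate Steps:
$S = -31$ ($S = 9 + 8 \left(-5\right) = 9 - 40 = -31$)
$C{\left(z,g \right)} = -54$ ($C{\left(z,g \right)} = \left(-9\right) 6 = -54$)
$J = \frac{229}{837}$ ($J = \frac{3}{-31} - \frac{20}{-54} = 3 \left(- \frac{1}{31}\right) - - \frac{10}{27} = - \frac{3}{31} + \frac{10}{27} = \frac{229}{837} \approx 0.2736$)
$J^{2} = \left(\frac{229}{837}\right)^{2} = \frac{52441}{700569}$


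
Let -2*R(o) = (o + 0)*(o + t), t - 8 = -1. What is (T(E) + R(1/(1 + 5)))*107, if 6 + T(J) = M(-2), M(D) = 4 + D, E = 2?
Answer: -35417/72 ≈ -491.90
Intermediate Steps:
t = 7 (t = 8 - 1 = 7)
T(J) = -4 (T(J) = -6 + (4 - 2) = -6 + 2 = -4)
R(o) = -o*(7 + o)/2 (R(o) = -(o + 0)*(o + 7)/2 = -o*(7 + o)/2)
(T(E) + R(1/(1 + 5)))*107 = (-4 - (7 + 1/(1 + 5))/(2*(1 + 5)))*107 = (-4 - 1/2*(7 + 1/6)/6)*107 = (-4 - 1/2*1/6*(7 + 1/6))*107 = (-4 - 1/2*1/6*43/6)*107 = (-4 - 43/72)*107 = -331/72*107 = -35417/72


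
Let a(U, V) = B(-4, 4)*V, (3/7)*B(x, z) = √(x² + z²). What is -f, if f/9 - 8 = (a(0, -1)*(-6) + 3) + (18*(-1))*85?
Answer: 13671 - 504*√2 ≈ 12958.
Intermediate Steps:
B(x, z) = 7*√(x² + z²)/3
a(U, V) = 28*V*√2/3 (a(U, V) = (7*√((-4)² + 4²)/3)*V = (7*√(16 + 16)/3)*V = (7*√32/3)*V = (7*(4*√2)/3)*V = (28*√2/3)*V = 28*V*√2/3)
f = -13671 + 504*√2 (f = 72 + 9*((((28/3)*(-1)*√2)*(-6) + 3) + (18*(-1))*85) = 72 + 9*((-28*√2/3*(-6) + 3) - 18*85) = 72 + 9*((56*√2 + 3) - 1530) = 72 + 9*((3 + 56*√2) - 1530) = 72 + 9*(-1527 + 56*√2) = 72 + (-13743 + 504*√2) = -13671 + 504*√2 ≈ -12958.)
-f = -(-13671 + 504*√2) = 13671 - 504*√2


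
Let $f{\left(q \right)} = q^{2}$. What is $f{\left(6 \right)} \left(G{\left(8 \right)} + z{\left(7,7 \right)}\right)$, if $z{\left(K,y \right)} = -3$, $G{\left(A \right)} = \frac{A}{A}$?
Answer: $-72$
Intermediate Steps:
$G{\left(A \right)} = 1$
$f{\left(6 \right)} \left(G{\left(8 \right)} + z{\left(7,7 \right)}\right) = 6^{2} \left(1 - 3\right) = 36 \left(-2\right) = -72$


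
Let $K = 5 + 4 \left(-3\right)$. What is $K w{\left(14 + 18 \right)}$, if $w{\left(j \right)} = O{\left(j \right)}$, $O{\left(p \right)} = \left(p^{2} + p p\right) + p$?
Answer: $-14560$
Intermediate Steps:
$O{\left(p \right)} = p + 2 p^{2}$ ($O{\left(p \right)} = \left(p^{2} + p^{2}\right) + p = 2 p^{2} + p = p + 2 p^{2}$)
$K = -7$ ($K = 5 - 12 = -7$)
$w{\left(j \right)} = j \left(1 + 2 j\right)$
$K w{\left(14 + 18 \right)} = - 7 \left(14 + 18\right) \left(1 + 2 \left(14 + 18\right)\right) = - 7 \cdot 32 \left(1 + 2 \cdot 32\right) = - 7 \cdot 32 \left(1 + 64\right) = - 7 \cdot 32 \cdot 65 = \left(-7\right) 2080 = -14560$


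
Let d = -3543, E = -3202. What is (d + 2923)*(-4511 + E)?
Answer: 4782060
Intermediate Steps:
(d + 2923)*(-4511 + E) = (-3543 + 2923)*(-4511 - 3202) = -620*(-7713) = 4782060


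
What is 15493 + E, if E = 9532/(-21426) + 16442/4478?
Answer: 371698804150/23986407 ≈ 15496.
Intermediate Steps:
E = 77400499/23986407 (E = 9532*(-1/21426) + 16442*(1/4478) = -4766/10713 + 8221/2239 = 77400499/23986407 ≈ 3.2268)
15493 + E = 15493 + 77400499/23986407 = 371698804150/23986407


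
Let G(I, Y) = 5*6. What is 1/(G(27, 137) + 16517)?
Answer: 1/16547 ≈ 6.0434e-5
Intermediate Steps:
G(I, Y) = 30
1/(G(27, 137) + 16517) = 1/(30 + 16517) = 1/16547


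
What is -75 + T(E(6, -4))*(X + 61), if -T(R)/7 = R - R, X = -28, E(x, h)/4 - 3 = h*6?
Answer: -75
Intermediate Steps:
E(x, h) = 12 + 24*h (E(x, h) = 12 + 4*(h*6) = 12 + 4*(6*h) = 12 + 24*h)
T(R) = 0 (T(R) = -7*(R - R) = -7*0 = 0)
-75 + T(E(6, -4))*(X + 61) = -75 + 0*(-28 + 61) = -75 + 0*33 = -75 + 0 = -75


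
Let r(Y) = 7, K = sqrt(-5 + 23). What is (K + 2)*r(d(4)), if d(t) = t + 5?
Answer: 14 + 21*sqrt(2) ≈ 43.698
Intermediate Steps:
d(t) = 5 + t
K = 3*sqrt(2) (K = sqrt(18) = 3*sqrt(2) ≈ 4.2426)
(K + 2)*r(d(4)) = (3*sqrt(2) + 2)*7 = (2 + 3*sqrt(2))*7 = 14 + 21*sqrt(2)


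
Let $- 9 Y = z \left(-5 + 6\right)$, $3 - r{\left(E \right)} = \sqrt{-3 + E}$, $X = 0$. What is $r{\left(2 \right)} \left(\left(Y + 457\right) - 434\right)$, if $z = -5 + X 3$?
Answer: $\frac{212}{3} - \frac{212 i}{9} \approx 70.667 - 23.556 i$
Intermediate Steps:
$r{\left(E \right)} = 3 - \sqrt{-3 + E}$
$z = -5$ ($z = -5 + 0 \cdot 3 = -5 + 0 = -5$)
$Y = \frac{5}{9}$ ($Y = - \frac{\left(-5\right) \left(-5 + 6\right)}{9} = - \frac{\left(-5\right) 1}{9} = \left(- \frac{1}{9}\right) \left(-5\right) = \frac{5}{9} \approx 0.55556$)
$r{\left(2 \right)} \left(\left(Y + 457\right) - 434\right) = \left(3 - \sqrt{-3 + 2}\right) \left(\left(\frac{5}{9} + 457\right) - 434\right) = \left(3 - \sqrt{-1}\right) \left(\frac{4118}{9} - 434\right) = \left(3 - i\right) \frac{212}{9} = \frac{212}{3} - \frac{212 i}{9}$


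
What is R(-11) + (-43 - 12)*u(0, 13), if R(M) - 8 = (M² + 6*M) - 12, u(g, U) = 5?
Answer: -224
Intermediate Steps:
R(M) = -4 + M² + 6*M (R(M) = 8 + ((M² + 6*M) - 12) = 8 + (-12 + M² + 6*M) = -4 + M² + 6*M)
R(-11) + (-43 - 12)*u(0, 13) = (-4 + (-11)² + 6*(-11)) + (-43 - 12)*5 = (-4 + 121 - 66) - 55*5 = 51 - 275 = -224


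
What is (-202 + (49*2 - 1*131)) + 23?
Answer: -212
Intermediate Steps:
(-202 + (49*2 - 1*131)) + 23 = (-202 + (98 - 131)) + 23 = (-202 - 33) + 23 = -235 + 23 = -212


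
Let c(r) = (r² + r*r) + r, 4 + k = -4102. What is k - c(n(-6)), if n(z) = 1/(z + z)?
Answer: -295627/72 ≈ -4105.9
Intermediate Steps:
k = -4106 (k = -4 - 4102 = -4106)
n(z) = 1/(2*z)
c(r) = r + 2*r² (c(r) = (r² + r²) + r = 2*r² + r = r + 2*r²)
k - c(n(-6)) = -4106 - (½)/(-6)*(1 + 2*((½)/(-6))) = -4106 - (½)*(-⅙)*(1 + 2*((½)*(-⅙))) = -4106 - (-1)*(1 + 2*(-1/12))/12 = -4106 - (-1)*(1 - ⅙)/12 = -4106 - (-1)*5/(12*6) = -4106 - 1*(-5/72) = -4106 + 5/72 = -295627/72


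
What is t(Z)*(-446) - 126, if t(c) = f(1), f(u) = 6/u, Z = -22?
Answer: -2802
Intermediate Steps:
t(c) = 6 (t(c) = 6/1 = 6*1 = 6)
t(Z)*(-446) - 126 = 6*(-446) - 126 = -2676 - 126 = -2802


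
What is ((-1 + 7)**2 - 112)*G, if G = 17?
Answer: -1292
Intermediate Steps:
((-1 + 7)**2 - 112)*G = ((-1 + 7)**2 - 112)*17 = (6**2 - 112)*17 = (36 - 112)*17 = -76*17 = -1292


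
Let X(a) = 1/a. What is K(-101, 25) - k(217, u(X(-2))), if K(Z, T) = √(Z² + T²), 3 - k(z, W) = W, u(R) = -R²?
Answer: -13/4 + √10826 ≈ 100.80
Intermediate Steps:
k(z, W) = 3 - W
K(Z, T) = √(T² + Z²)
K(-101, 25) - k(217, u(X(-2))) = √(25² + (-101)²) - (3 - (-1)*(1/(-2))²) = √(625 + 10201) - (3 - (-1)*(-½)²) = √10826 - (3 - (-1)/4) = √10826 - (3 - 1*(-¼)) = √10826 - (3 + ¼) = √10826 - 1*13/4 = √10826 - 13/4 = -13/4 + √10826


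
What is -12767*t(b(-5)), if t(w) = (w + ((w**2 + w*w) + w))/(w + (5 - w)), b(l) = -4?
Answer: -306408/5 ≈ -61282.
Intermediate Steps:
t(w) = 2*w/5 + 2*w**2/5 (t(w) = (w + ((w**2 + w**2) + w))/5 = (w + (2*w**2 + w))*(1/5) = (w + (w + 2*w**2))*(1/5) = (2*w + 2*w**2)*(1/5) = 2*w/5 + 2*w**2/5)
-12767*t(b(-5)) = -25534*(-4)*(1 - 4)/5 = -25534*(-4)*(-3)/5 = -12767*24/5 = -306408/5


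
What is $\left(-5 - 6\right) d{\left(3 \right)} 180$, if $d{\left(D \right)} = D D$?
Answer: $-17820$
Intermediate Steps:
$d{\left(D \right)} = D^{2}$
$\left(-5 - 6\right) d{\left(3 \right)} 180 = \left(-5 - 6\right) 3^{2} \cdot 180 = \left(-5 - 6\right) 9 \cdot 180 = \left(-11\right) 9 \cdot 180 = \left(-99\right) 180 = -17820$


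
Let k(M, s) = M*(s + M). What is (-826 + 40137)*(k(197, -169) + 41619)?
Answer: 1852923985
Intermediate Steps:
k(M, s) = M*(M + s)
(-826 + 40137)*(k(197, -169) + 41619) = (-826 + 40137)*(197*(197 - 169) + 41619) = 39311*(197*28 + 41619) = 39311*(5516 + 41619) = 39311*47135 = 1852923985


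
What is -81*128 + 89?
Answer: -10279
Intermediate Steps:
-81*128 + 89 = -10368 + 89 = -10279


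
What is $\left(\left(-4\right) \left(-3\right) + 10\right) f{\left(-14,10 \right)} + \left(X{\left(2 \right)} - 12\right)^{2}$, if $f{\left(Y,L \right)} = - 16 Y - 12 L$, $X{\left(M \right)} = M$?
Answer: $2388$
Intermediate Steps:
$\left(\left(-4\right) \left(-3\right) + 10\right) f{\left(-14,10 \right)} + \left(X{\left(2 \right)} - 12\right)^{2} = \left(\left(-4\right) \left(-3\right) + 10\right) \left(\left(-16\right) \left(-14\right) - 120\right) + \left(2 - 12\right)^{2} = \left(12 + 10\right) \left(224 - 120\right) + \left(-10\right)^{2} = 22 \cdot 104 + 100 = 2288 + 100 = 2388$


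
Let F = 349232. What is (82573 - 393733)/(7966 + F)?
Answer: -51860/59533 ≈ -0.87111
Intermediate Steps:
(82573 - 393733)/(7966 + F) = (82573 - 393733)/(7966 + 349232) = -311160/357198 = -311160*1/357198 = -51860/59533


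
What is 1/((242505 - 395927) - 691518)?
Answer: -1/844940 ≈ -1.1835e-6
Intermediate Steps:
1/((242505 - 395927) - 691518) = 1/(-153422 - 691518) = 1/(-844940) = -1/844940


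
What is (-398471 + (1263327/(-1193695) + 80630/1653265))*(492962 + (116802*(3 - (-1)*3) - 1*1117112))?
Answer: -12057126220341709842852/394698832835 ≈ -3.0548e+10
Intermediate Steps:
(-398471 + (1263327/(-1193695) + 80630/1653265))*(492962 + (116802*(3 - (-1)*3) - 1*1117112)) = (-398471 + (1263327*(-1/1193695) + 80630*(1/1653265)))*(492962 + (116802*(3 - 1*(-3)) - 1117112)) = (-398471 + (-1263327/1193695 + 16126/330653))*(492962 + (116802*(3 + 3) - 1117112)) = (-398471 - 398473336961/394698832835)*(492962 + (116802*6 - 1117112)) = -157276437091932246*(492962 + (700812 - 1117112))/394698832835 = -157276437091932246*(492962 - 416300)/394698832835 = -157276437091932246/394698832835*76662 = -12057126220341709842852/394698832835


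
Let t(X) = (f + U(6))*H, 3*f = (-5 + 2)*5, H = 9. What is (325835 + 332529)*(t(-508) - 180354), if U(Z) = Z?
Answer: -118732655580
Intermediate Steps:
f = -5 (f = ((-5 + 2)*5)/3 = (-3*5)/3 = (1/3)*(-15) = -5)
t(X) = 9 (t(X) = (-5 + 6)*9 = 1*9 = 9)
(325835 + 332529)*(t(-508) - 180354) = (325835 + 332529)*(9 - 180354) = 658364*(-180345) = -118732655580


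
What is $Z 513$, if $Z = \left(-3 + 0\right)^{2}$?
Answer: $4617$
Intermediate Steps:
$Z = 9$ ($Z = \left(-3\right)^{2} = 9$)
$Z 513 = 9 \cdot 513 = 4617$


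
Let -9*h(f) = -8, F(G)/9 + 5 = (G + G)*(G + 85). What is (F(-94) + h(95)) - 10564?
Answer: 41579/9 ≈ 4619.9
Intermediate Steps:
F(G) = -45 + 18*G*(85 + G) (F(G) = -45 + 9*((G + G)*(G + 85)) = -45 + 9*((2*G)*(85 + G)) = -45 + 9*(2*G*(85 + G)) = -45 + 18*G*(85 + G))
h(f) = 8/9 (h(f) = -1/9*(-8) = 8/9)
(F(-94) + h(95)) - 10564 = ((-45 + 18*(-94)**2 + 1530*(-94)) + 8/9) - 10564 = ((-45 + 18*8836 - 143820) + 8/9) - 10564 = ((-45 + 159048 - 143820) + 8/9) - 10564 = (15183 + 8/9) - 10564 = 136655/9 - 10564 = 41579/9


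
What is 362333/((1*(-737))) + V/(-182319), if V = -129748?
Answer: -65964565951/134369103 ≈ -490.92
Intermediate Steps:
362333/((1*(-737))) + V/(-182319) = 362333/((1*(-737))) - 129748/(-182319) = 362333/(-737) - 129748*(-1/182319) = 362333*(-1/737) + 129748/182319 = -362333/737 + 129748/182319 = -65964565951/134369103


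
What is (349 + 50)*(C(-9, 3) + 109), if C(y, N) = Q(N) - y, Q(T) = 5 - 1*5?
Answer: 47082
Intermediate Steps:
Q(T) = 0 (Q(T) = 5 - 5 = 0)
C(y, N) = -y (C(y, N) = 0 - y = -y)
(349 + 50)*(C(-9, 3) + 109) = (349 + 50)*(-1*(-9) + 109) = 399*(9 + 109) = 399*118 = 47082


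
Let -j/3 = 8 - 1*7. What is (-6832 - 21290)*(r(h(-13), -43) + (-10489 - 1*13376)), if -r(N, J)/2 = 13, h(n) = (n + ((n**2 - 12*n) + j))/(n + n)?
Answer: 671862702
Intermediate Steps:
j = -3 (j = -3*(8 - 1*7) = -3*(8 - 7) = -3*1 = -3)
h(n) = (-3 + n**2 - 11*n)/(2*n) (h(n) = (n + ((n**2 - 12*n) - 3))/(n + n) = (n + (-3 + n**2 - 12*n))/((2*n)) = (-3 + n**2 - 11*n)*(1/(2*n)) = (-3 + n**2 - 11*n)/(2*n))
r(N, J) = -26 (r(N, J) = -2*13 = -26)
(-6832 - 21290)*(r(h(-13), -43) + (-10489 - 1*13376)) = (-6832 - 21290)*(-26 + (-10489 - 1*13376)) = -28122*(-26 + (-10489 - 13376)) = -28122*(-26 - 23865) = -28122*(-23891) = 671862702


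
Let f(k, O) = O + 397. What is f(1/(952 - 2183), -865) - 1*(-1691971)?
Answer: 1691503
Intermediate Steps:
f(k, O) = 397 + O
f(1/(952 - 2183), -865) - 1*(-1691971) = (397 - 865) - 1*(-1691971) = -468 + 1691971 = 1691503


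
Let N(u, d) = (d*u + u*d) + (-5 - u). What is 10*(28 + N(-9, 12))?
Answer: -1840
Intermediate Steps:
N(u, d) = -5 - u + 2*d*u (N(u, d) = (d*u + d*u) + (-5 - u) = 2*d*u + (-5 - u) = -5 - u + 2*d*u)
10*(28 + N(-9, 12)) = 10*(28 + (-5 - 1*(-9) + 2*12*(-9))) = 10*(28 + (-5 + 9 - 216)) = 10*(28 - 212) = 10*(-184) = -1840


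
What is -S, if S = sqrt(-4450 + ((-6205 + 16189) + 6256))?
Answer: -3*sqrt(1310) ≈ -108.58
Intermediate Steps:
S = 3*sqrt(1310) (S = sqrt(-4450 + (9984 + 6256)) = sqrt(-4450 + 16240) = sqrt(11790) = 3*sqrt(1310) ≈ 108.58)
-S = -3*sqrt(1310)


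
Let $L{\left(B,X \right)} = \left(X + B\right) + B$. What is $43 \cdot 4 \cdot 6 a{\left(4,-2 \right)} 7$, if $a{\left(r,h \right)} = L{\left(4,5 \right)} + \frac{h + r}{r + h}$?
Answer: $101136$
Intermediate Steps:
$L{\left(B,X \right)} = X + 2 B$ ($L{\left(B,X \right)} = \left(B + X\right) + B = X + 2 B$)
$a{\left(r,h \right)} = 14$ ($a{\left(r,h \right)} = \left(5 + 2 \cdot 4\right) + \frac{h + r}{r + h} = \left(5 + 8\right) + \frac{h + r}{h + r} = 13 + 1 = 14$)
$43 \cdot 4 \cdot 6 a{\left(4,-2 \right)} 7 = 43 \cdot 4 \cdot 6 \cdot 14 \cdot 7 = 43 \cdot 24 \cdot 14 \cdot 7 = 43 \cdot 336 \cdot 7 = 14448 \cdot 7 = 101136$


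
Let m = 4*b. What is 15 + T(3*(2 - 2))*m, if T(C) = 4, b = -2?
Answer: -17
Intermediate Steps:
m = -8 (m = 4*(-2) = -8)
15 + T(3*(2 - 2))*m = 15 + 4*(-8) = 15 - 32 = -17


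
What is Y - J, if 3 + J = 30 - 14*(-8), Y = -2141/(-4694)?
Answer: -650325/4694 ≈ -138.54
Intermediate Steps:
Y = 2141/4694 (Y = -2141*(-1/4694) = 2141/4694 ≈ 0.45611)
J = 139 (J = -3 + (30 - 14*(-8)) = -3 + (30 + 112) = -3 + 142 = 139)
Y - J = 2141/4694 - 1*139 = 2141/4694 - 139 = -650325/4694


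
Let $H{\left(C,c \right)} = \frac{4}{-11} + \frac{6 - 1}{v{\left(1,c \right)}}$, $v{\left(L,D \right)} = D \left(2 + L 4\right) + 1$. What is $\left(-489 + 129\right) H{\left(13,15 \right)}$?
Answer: $\frac{111240}{1001} \approx 111.13$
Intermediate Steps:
$v{\left(L,D \right)} = 1 + D \left(2 + 4 L\right)$ ($v{\left(L,D \right)} = D \left(2 + 4 L\right) + 1 = 1 + D \left(2 + 4 L\right)$)
$H{\left(C,c \right)} = - \frac{4}{11} + \frac{5}{1 + 6 c}$ ($H{\left(C,c \right)} = \frac{4}{-11} + \frac{6 - 1}{1 + 2 c + 4 c 1} = 4 \left(- \frac{1}{11}\right) + \frac{5}{1 + 2 c + 4 c} = - \frac{4}{11} + \frac{5}{1 + 6 c}$)
$\left(-489 + 129\right) H{\left(13,15 \right)} = \left(-489 + 129\right) \frac{3 \left(17 - 120\right)}{11 \left(1 + 6 \cdot 15\right)} = - 360 \frac{3 \left(17 - 120\right)}{11 \left(1 + 90\right)} = - 360 \cdot \frac{3}{11} \cdot \frac{1}{91} \left(-103\right) = \left(-360\right) \left(- \frac{309}{1001}\right) = \frac{111240}{1001}$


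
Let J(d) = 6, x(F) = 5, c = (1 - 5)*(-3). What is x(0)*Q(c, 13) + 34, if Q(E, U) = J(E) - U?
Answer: -1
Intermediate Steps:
c = 12 (c = -4*(-3) = 12)
Q(E, U) = 6 - U
x(0)*Q(c, 13) + 34 = 5*(6 - 1*13) + 34 = 5*(6 - 13) + 34 = 5*(-7) + 34 = -35 + 34 = -1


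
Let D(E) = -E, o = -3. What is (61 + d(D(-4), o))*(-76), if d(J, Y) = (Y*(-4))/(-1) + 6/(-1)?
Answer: -3268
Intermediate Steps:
d(J, Y) = -6 + 4*Y (d(J, Y) = -4*Y*(-1) + 6*(-1) = 4*Y - 6 = -6 + 4*Y)
(61 + d(D(-4), o))*(-76) = (61 + (-6 + 4*(-3)))*(-76) = (61 + (-6 - 12))*(-76) = (61 - 18)*(-76) = 43*(-76) = -3268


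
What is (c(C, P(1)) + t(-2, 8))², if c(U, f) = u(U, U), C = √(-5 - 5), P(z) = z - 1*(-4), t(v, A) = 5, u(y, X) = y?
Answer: (5 + I*√10)² ≈ 15.0 + 31.623*I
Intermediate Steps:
P(z) = 4 + z (P(z) = z + 4 = 4 + z)
C = I*√10 (C = √(-10) = I*√10 ≈ 3.1623*I)
c(U, f) = U
(c(C, P(1)) + t(-2, 8))² = (I*√10 + 5)² = (5 + I*√10)²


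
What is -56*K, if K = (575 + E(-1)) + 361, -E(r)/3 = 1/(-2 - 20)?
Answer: -576660/11 ≈ -52424.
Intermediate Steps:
E(r) = 3/22 (E(r) = -3/(-2 - 20) = -3/(-22) = -3*(-1/22) = 3/22)
K = 20595/22 (K = (575 + 3/22) + 361 = 12653/22 + 361 = 20595/22 ≈ 936.14)
-56*K = -56*20595/22 = -576660/11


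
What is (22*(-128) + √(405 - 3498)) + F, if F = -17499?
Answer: -20315 + I*√3093 ≈ -20315.0 + 55.615*I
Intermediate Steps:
(22*(-128) + √(405 - 3498)) + F = (22*(-128) + √(405 - 3498)) - 17499 = (-2816 + √(-3093)) - 17499 = (-2816 + I*√3093) - 17499 = -20315 + I*√3093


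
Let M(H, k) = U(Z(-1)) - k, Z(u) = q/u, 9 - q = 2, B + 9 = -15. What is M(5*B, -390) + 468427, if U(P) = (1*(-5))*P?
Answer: 468852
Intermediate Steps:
B = -24 (B = -9 - 15 = -24)
q = 7 (q = 9 - 1*2 = 9 - 2 = 7)
Z(u) = 7/u
U(P) = -5*P
M(H, k) = 35 - k (M(H, k) = -35/(-1) - k = -35*(-1) - k = -5*(-7) - k = 35 - k)
M(5*B, -390) + 468427 = (35 - 1*(-390)) + 468427 = (35 + 390) + 468427 = 425 + 468427 = 468852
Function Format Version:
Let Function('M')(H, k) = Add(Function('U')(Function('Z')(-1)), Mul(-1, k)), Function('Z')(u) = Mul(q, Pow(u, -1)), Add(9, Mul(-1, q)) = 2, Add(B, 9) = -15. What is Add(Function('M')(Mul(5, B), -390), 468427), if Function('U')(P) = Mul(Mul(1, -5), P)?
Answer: 468852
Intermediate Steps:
B = -24 (B = Add(-9, -15) = -24)
q = 7 (q = Add(9, Mul(-1, 2)) = Add(9, -2) = 7)
Function('Z')(u) = Mul(7, Pow(u, -1))
Function('U')(P) = Mul(-5, P)
Function('M')(H, k) = Add(35, Mul(-1, k)) (Function('M')(H, k) = Add(Mul(-5, Mul(7, Pow(-1, -1))), Mul(-1, k)) = Add(Mul(-5, Mul(7, -1)), Mul(-1, k)) = Add(Mul(-5, -7), Mul(-1, k)) = Add(35, Mul(-1, k)))
Add(Function('M')(Mul(5, B), -390), 468427) = Add(Add(35, Mul(-1, -390)), 468427) = Add(Add(35, 390), 468427) = Add(425, 468427) = 468852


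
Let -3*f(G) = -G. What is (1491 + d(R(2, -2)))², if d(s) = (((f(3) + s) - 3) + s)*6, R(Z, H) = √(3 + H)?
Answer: 2223081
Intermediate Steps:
f(G) = G/3 (f(G) = -(-1)*G/3 = G/3)
d(s) = -12 + 12*s (d(s) = ((((⅓)*3 + s) - 3) + s)*6 = (((1 + s) - 3) + s)*6 = ((-2 + s) + s)*6 = (-2 + 2*s)*6 = -12 + 12*s)
(1491 + d(R(2, -2)))² = (1491 + (-12 + 12*√(3 - 2)))² = (1491 + (-12 + 12*√1))² = (1491 + (-12 + 12*1))² = (1491 + (-12 + 12))² = (1491 + 0)² = 1491² = 2223081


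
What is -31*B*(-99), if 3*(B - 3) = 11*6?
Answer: 76725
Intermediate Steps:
B = 25 (B = 3 + (11*6)/3 = 3 + (⅓)*66 = 3 + 22 = 25)
-31*B*(-99) = -31*25*(-99) = -775*(-99) = 76725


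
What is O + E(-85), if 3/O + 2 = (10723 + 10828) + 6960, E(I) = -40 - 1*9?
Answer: -465646/9503 ≈ -49.000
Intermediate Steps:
E(I) = -49 (E(I) = -40 - 9 = -49)
O = 1/9503 (O = 3/(-2 + ((10723 + 10828) + 6960)) = 3/(-2 + (21551 + 6960)) = 3/(-2 + 28511) = 3/28509 = 3*(1/28509) = 1/9503 ≈ 0.00010523)
O + E(-85) = 1/9503 - 49 = -465646/9503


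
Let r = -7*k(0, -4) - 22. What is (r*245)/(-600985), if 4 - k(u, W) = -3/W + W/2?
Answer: 235/9812 ≈ 0.023950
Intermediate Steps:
k(u, W) = 4 + 3/W - W/2 (k(u, W) = 4 - (-3/W + W/2) = 4 - (W/2 - 3/W) = 4 + (3/W - W/2) = 4 + 3/W - W/2)
r = -235/4 (r = -7*(4 + 3/(-4) - 1/2*(-4)) - 22 = -7*(4 + 3*(-1/4) + 2) - 22 = -7*(4 - 3/4 + 2) - 22 = -7*21/4 - 22 = -147/4 - 22 = -235/4 ≈ -58.750)
(r*245)/(-600985) = -235/4*245/(-600985) = -57575/4*(-1/600985) = 235/9812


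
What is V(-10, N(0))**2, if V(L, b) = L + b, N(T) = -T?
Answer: 100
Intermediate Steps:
V(-10, N(0))**2 = (-10 - 1*0)**2 = (-10 + 0)**2 = (-10)**2 = 100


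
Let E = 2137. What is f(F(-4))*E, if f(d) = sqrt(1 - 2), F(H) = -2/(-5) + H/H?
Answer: 2137*I ≈ 2137.0*I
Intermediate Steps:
F(H) = 7/5 (F(H) = -2*(-1/5) + 1 = 2/5 + 1 = 7/5)
f(d) = I (f(d) = sqrt(-1) = I)
f(F(-4))*E = I*2137 = 2137*I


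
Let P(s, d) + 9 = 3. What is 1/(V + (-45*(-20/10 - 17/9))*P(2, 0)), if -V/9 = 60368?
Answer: -1/544362 ≈ -1.8370e-6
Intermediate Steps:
P(s, d) = -6 (P(s, d) = -9 + 3 = -6)
V = -543312 (V = -9*60368 = -543312)
1/(V + (-45*(-20/10 - 17/9))*P(2, 0)) = 1/(-543312 - 45*(-20/10 - 17/9)*(-6)) = 1/(-543312 - 45*(-20*⅒ - 17*⅑)*(-6)) = 1/(-543312 - 45*(-2 - 17/9)*(-6)) = 1/(-543312 - 45*(-35/9)*(-6)) = 1/(-543312 + 175*(-6)) = 1/(-543312 - 1050) = 1/(-544362) = -1/544362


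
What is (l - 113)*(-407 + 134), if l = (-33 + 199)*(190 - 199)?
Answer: 438711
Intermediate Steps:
l = -1494 (l = 166*(-9) = -1494)
(l - 113)*(-407 + 134) = (-1494 - 113)*(-407 + 134) = -1607*(-273) = 438711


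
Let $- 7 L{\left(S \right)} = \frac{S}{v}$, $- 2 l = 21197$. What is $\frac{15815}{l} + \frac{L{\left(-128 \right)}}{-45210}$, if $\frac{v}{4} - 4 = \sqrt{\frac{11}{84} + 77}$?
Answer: $- \frac{111257240938}{74559917575} - \frac{32 \sqrt{136059}}{812536725} \approx -1.4922$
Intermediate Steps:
$l = - \frac{21197}{2}$ ($l = \left(- \frac{1}{2}\right) 21197 = - \frac{21197}{2} \approx -10599.0$)
$v = 16 + \frac{2 \sqrt{136059}}{21}$ ($v = 16 + 4 \sqrt{\frac{11}{84} + 77} = 16 + 4 \sqrt{\frac{6479}{84}} = 16 + 4 \frac{\sqrt{136059}}{42} = 16 + \frac{2 \sqrt{136059}}{21} \approx 51.13$)
$L{\left(S \right)} = - \frac{S}{7 \left(16 + \frac{2 \sqrt{136059}}{21}\right)}$ ($L{\left(S \right)} = - \frac{S \frac{1}{16 + \frac{2 \sqrt{136059}}{21}}}{7} = - \frac{S}{7 \left(16 + \frac{2 \sqrt{136059}}{21}\right)}$)
$\frac{15815}{l} + \frac{L{\left(-128 \right)}}{-45210} = \frac{15815}{- \frac{21197}{2}} + \frac{\frac{12}{5135} \left(-128\right) - - \frac{64 \sqrt{136059}}{35945}}{-45210} = 15815 \left(- \frac{2}{21197}\right) + \left(- \frac{1536}{5135} + \frac{64 \sqrt{136059}}{35945}\right) \left(- \frac{1}{45210}\right) = - \frac{31630}{21197} + \left(\frac{256}{38692225} - \frac{32 \sqrt{136059}}{812536725}\right) = - \frac{111257240938}{74559917575} - \frac{32 \sqrt{136059}}{812536725}$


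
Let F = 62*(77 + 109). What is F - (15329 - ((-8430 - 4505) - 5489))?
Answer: -22221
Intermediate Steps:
F = 11532 (F = 62*186 = 11532)
F - (15329 - ((-8430 - 4505) - 5489)) = 11532 - (15329 - ((-8430 - 4505) - 5489)) = 11532 - (15329 - (-12935 - 5489)) = 11532 - (15329 - 1*(-18424)) = 11532 - (15329 + 18424) = 11532 - 1*33753 = 11532 - 33753 = -22221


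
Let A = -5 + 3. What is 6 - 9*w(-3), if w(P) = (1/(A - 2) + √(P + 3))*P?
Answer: -¾ ≈ -0.75000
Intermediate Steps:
A = -2
w(P) = P*(-¼ + √(3 + P)) (w(P) = (1/(-2 - 2) + √(P + 3))*P = (1/(-4) + √(3 + P))*P = (-¼ + √(3 + P))*P = P*(-¼ + √(3 + P)))
6 - 9*w(-3) = 6 - (-27)*(-¼ + √(3 - 3)) = 6 - (-27)*(-¼ + √0) = 6 - (-27)*(-¼ + 0) = 6 - (-27)*(-1)/4 = 6 - 9*¾ = 6 - 27/4 = -¾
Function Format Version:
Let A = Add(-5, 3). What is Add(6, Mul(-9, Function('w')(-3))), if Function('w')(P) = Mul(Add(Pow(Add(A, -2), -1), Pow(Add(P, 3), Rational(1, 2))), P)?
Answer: Rational(-3, 4) ≈ -0.75000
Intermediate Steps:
A = -2
Function('w')(P) = Mul(P, Add(Rational(-1, 4), Pow(Add(3, P), Rational(1, 2)))) (Function('w')(P) = Mul(Add(Pow(Add(-2, -2), -1), Pow(Add(P, 3), Rational(1, 2))), P) = Mul(Add(Pow(-4, -1), Pow(Add(3, P), Rational(1, 2))), P) = Mul(Add(Rational(-1, 4), Pow(Add(3, P), Rational(1, 2))), P) = Mul(P, Add(Rational(-1, 4), Pow(Add(3, P), Rational(1, 2)))))
Add(6, Mul(-9, Function('w')(-3))) = Add(6, Mul(-9, Mul(-3, Add(Rational(-1, 4), Pow(Add(3, -3), Rational(1, 2)))))) = Add(6, Mul(-9, Mul(-3, Add(Rational(-1, 4), Pow(0, Rational(1, 2)))))) = Add(6, Mul(-9, Mul(-3, Add(Rational(-1, 4), 0)))) = Add(6, Mul(-9, Mul(-3, Rational(-1, 4)))) = Add(6, Mul(-9, Rational(3, 4))) = Add(6, Rational(-27, 4)) = Rational(-3, 4)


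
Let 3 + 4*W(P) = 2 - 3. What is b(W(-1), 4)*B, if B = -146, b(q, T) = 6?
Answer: -876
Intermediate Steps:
W(P) = -1 (W(P) = -3/4 + (2 - 3)/4 = -3/4 + (1/4)*(-1) = -3/4 - 1/4 = -1)
b(W(-1), 4)*B = 6*(-146) = -876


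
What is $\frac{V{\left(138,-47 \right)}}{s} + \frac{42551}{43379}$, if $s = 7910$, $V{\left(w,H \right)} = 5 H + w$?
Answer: $\frac{47481521}{49018270} \approx 0.96865$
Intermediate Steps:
$V{\left(w,H \right)} = w + 5 H$
$\frac{V{\left(138,-47 \right)}}{s} + \frac{42551}{43379} = \frac{138 + 5 \left(-47\right)}{7910} + \frac{42551}{43379} = \left(138 - 235\right) \frac{1}{7910} + 42551 \cdot \frac{1}{43379} = \left(-97\right) \frac{1}{7910} + \frac{42551}{43379} = - \frac{97}{7910} + \frac{42551}{43379} = \frac{47481521}{49018270}$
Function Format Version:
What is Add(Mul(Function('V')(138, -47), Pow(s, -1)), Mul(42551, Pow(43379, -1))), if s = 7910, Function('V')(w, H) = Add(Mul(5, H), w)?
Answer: Rational(47481521, 49018270) ≈ 0.96865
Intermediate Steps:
Function('V')(w, H) = Add(w, Mul(5, H))
Add(Mul(Function('V')(138, -47), Pow(s, -1)), Mul(42551, Pow(43379, -1))) = Add(Mul(Add(138, Mul(5, -47)), Pow(7910, -1)), Mul(42551, Pow(43379, -1))) = Add(Mul(Add(138, -235), Rational(1, 7910)), Mul(42551, Rational(1, 43379))) = Add(Mul(-97, Rational(1, 7910)), Rational(42551, 43379)) = Add(Rational(-97, 7910), Rational(42551, 43379)) = Rational(47481521, 49018270)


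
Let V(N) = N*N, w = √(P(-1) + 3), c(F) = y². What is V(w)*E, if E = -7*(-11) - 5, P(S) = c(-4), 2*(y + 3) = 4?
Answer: 288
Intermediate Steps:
y = -1 (y = -3 + (½)*4 = -3 + 2 = -1)
c(F) = 1 (c(F) = (-1)² = 1)
P(S) = 1
w = 2 (w = √(1 + 3) = √4 = 2)
E = 72 (E = 77 - 5 = 72)
V(N) = N²
V(w)*E = 2²*72 = 4*72 = 288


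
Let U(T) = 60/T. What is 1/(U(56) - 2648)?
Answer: -14/37057 ≈ -0.00037780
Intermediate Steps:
1/(U(56) - 2648) = 1/(60/56 - 2648) = 1/(60*(1/56) - 2648) = 1/(15/14 - 2648) = 1/(-37057/14) = -14/37057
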